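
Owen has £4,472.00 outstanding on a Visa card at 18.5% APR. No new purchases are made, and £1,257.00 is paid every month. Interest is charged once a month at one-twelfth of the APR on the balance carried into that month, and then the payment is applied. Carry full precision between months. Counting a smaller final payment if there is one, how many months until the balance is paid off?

Monthly rate r = 18.5%/12 = 1.54167% = 0.0154167.
Recurrence: B ← B·(1+r) − £1,257.00.
Month 1: interest £68.94; balance after payment £3,283.94.
Month 2: interest £50.63; balance after payment £2,077.57.
Month 3: interest £32.03; balance after payment £852.60.
Month 4: interest £13.14; balance after payment £0.00.

4 payments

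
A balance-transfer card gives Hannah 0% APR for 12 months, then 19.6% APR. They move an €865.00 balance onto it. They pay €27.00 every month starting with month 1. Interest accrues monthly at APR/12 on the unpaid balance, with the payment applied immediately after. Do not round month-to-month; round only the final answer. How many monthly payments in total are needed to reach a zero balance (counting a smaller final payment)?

Promo months 1–12 at r₀ = 0%/12 = 0; months 13+ at r₁ = 19.6%/12 = 0.0163333.
After month 12 (no interest yet): B = €865.00 − 12·€27.00 = €541.00.
Then at r₁ with €27.00/mo: n₂ = −ln(1 − r₁·B/P)/ln(1+r₁) ≈ 24.47 → 25 more payments.

37 payments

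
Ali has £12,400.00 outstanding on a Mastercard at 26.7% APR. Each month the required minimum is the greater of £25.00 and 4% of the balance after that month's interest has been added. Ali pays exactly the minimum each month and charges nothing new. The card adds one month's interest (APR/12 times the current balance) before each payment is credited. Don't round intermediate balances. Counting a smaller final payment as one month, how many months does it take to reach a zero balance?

Monthly rate r = 26.7%/12 = 2.225% = 0.02225.
While 4% of the post-interest balance exceeds £25.00, each month B ← (B·(1+r))·(1 − 0.04), i.e. B shrinks by the factor (1+r)·0.96 = 0.98136.
This holds for months 1–160. Entering month 161 the balance is £610.88; 4% of the post-interest balance is now below £25.00, so the flat £25.00 minimum applies from here.
From month 161 a fixed £25.00 at rate r clears £610.88 in 36 more payments. Total: 160 + 36 = 196 months.

196 months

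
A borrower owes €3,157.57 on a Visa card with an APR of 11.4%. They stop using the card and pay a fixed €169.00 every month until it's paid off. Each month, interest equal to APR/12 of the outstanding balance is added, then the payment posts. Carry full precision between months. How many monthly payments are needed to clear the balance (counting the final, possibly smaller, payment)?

21 payments

Monthly rate r = 11.4%/12 = 0.95% = 0.0095.
Recurrence: B ← B·(1+r) − €169.00.
Month 1: interest €30.00; balance after payment €3,018.57.
Month 2: interest €28.68; balance after payment €2,878.24.
Closed form: n = −ln(1 − rB₀/P)/ln(1+r) = −ln(0.8225)/ln(1.0095) ≈ 20.666, so the balance reaches zero during payment 21.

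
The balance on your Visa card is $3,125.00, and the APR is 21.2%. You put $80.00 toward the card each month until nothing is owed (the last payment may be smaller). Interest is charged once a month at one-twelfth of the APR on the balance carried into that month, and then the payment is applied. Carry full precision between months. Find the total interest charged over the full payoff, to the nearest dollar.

Monthly rate r = 21.2%/12 = 1.76667% = 0.0176667.
Payoff takes n = ⌈−ln(1 − rB₀/P)/ln(1+r)⌉ = ⌈66.896⌉ = 67 payments; the last is $71.78.
Total paid = 66·$80.00 + $71.78 = $5,351.78.
Total interest = total paid − principal = $5,351.78 − $3,125.00 = $2,226.78.

$2,227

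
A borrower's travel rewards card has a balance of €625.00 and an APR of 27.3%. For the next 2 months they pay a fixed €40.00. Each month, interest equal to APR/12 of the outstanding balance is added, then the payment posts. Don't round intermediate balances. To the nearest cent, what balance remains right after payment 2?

€572.85

Monthly rate r = 27.3%/12 = 2.275% = 0.02275.
Each month: B ← B·(1+r) − €40.00.
Month 1: interest €14.22; balance after payment €599.22.
Month 2: interest €13.63; balance after payment €572.85.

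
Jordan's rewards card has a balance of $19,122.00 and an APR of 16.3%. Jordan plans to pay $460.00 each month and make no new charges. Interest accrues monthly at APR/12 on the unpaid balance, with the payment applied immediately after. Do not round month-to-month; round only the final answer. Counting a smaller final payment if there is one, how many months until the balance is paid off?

Monthly rate r = 16.3%/12 = 1.35833% = 0.0135833.
Recurrence: B ← B·(1+r) − $460.00.
Month 1: interest $259.74; balance after payment $18,921.74.
Month 2: interest $257.02; balance after payment $18,718.76.
Closed form: n = −ln(1 − rB₀/P)/ln(1+r) = −ln(0.43535)/ln(1.01358) ≈ 61.638, so the balance reaches zero during payment 62.

62 months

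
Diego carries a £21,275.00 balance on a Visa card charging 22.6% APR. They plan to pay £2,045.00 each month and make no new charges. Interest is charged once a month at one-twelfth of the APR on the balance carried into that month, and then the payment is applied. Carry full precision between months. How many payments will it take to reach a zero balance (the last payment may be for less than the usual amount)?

12 payments

Monthly rate r = 22.6%/12 = 1.88333% = 0.0188333.
Recurrence: B ← B·(1+r) − £2,045.00.
Month 1: interest £400.68; balance after payment £19,630.68.
Month 2: interest £369.71; balance after payment £17,955.39.
Closed form: n = −ln(1 − rB₀/P)/ln(1+r) = −ln(0.80407)/ln(1.01883) ≈ 11.688, so the balance reaches zero during payment 12.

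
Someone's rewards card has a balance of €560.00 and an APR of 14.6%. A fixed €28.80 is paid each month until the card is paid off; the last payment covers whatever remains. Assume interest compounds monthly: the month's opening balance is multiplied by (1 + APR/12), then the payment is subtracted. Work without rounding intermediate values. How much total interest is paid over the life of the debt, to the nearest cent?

Monthly rate r = 14.6%/12 = 1.21667% = 0.0121667.
Payoff takes n = ⌈−ln(1 − rB₀/P)/ln(1+r)⌉ = ⌈22.321⌉ = 23 payments; the last is €9.30.
Total paid = 22·€28.80 + €9.30 = €642.90.
Total interest = total paid − principal = €642.90 − €560.00 = €82.90.

€82.90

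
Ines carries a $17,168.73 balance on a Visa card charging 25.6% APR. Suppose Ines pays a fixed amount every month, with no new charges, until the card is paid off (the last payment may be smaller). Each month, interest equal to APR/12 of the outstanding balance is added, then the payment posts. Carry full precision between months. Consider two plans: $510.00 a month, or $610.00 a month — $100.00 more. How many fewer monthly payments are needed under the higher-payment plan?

Monthly rate r = 25.6%/12 = 2.13333% = 0.0213333.
At $510.00/mo: n = ⌈−ln(1 − rB₀/P)/ln(1+r)⌉ = 60 payments (last $507.85); total interest = total paid − $17,168.73 = $13,429.12.
At $610.00/mo: 44 payments (last $281.82); total interest $9,343.09.
Payments saved = 60 − 44 = 16.

16 fewer payments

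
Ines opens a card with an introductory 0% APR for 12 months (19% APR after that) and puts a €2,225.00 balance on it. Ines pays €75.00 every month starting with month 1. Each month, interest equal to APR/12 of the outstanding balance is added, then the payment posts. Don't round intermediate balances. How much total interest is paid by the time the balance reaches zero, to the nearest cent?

€241.58

Promo months 1–12 at r₀ = 0%/12 = 0; months 13+ at r₁ = 19%/12 = 0.0158333.
After month 12 (no interest yet): B = €2,225.00 − 12·€75.00 = €1,325.00.
Then at r₁ with €75.00/mo: n₂ = −ln(1 − r₁·B/P)/ln(1+r₁) ≈ 20.89 → 21 more payments.
Total paid = 32·€75.00 + €66.58 = €2,466.58; interest = €2,466.58 − €2,225.00 = €241.58.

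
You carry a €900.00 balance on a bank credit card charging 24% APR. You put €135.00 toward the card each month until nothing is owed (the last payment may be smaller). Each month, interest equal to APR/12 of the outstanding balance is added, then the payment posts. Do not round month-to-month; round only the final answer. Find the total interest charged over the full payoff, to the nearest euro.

Monthly rate r = 24%/12 = 2% = 0.02.
Payoff takes n = ⌈−ln(1 − rB₀/P)/ln(1+r)⌉ = ⌈7.226⌉ = 8 payments; the last is €30.79.
Total paid = 7·€135.00 + €30.79 = €975.79.
Total interest = total paid − principal = €975.79 − €900.00 = €75.79.

€76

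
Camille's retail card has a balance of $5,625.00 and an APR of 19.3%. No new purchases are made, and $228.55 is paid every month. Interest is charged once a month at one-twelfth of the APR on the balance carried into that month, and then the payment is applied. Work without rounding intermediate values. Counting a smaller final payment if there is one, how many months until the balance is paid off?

Monthly rate r = 19.3%/12 = 1.60833% = 0.0160833.
Recurrence: B ← B·(1+r) − $228.55.
Month 1: interest $90.47; balance after payment $5,486.92.
Month 2: interest $88.25; balance after payment $5,346.62.
Closed form: n = −ln(1 − rB₀/P)/ln(1+r) = −ln(0.60416)/ln(1.01608) ≈ 31.583, so the balance reaches zero during payment 32.

32 months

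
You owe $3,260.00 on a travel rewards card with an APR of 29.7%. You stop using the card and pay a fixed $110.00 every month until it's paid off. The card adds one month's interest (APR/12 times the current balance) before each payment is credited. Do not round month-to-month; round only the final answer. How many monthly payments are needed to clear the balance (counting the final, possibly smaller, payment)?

Monthly rate r = 29.7%/12 = 2.475% = 0.02475.
Recurrence: B ← B·(1+r) − $110.00.
Month 1: interest $80.68; balance after payment $3,230.68.
Month 2: interest $79.96; balance after payment $3,200.64.
Closed form: n = −ln(1 − rB₀/P)/ln(1+r) = −ln(0.2665)/ln(1.02475) ≈ 54.088, so the balance reaches zero during payment 55.

55 payments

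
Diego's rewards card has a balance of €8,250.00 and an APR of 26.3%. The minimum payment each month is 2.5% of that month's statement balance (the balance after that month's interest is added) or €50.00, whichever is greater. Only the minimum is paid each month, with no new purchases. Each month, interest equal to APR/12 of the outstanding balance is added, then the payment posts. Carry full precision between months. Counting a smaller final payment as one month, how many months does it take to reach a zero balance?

486 months

Monthly rate r = 26.3%/12 = 2.19167% = 0.0219167.
While 2.5% of the post-interest balance exceeds €50.00, each month B ← (B·(1+r))·(1 − 0.025), i.e. B shrinks by the factor (1+r)·0.975 = 0.99637.
This holds for months 1–396. Entering month 397 the balance is €1,953.50; 2.5% of the post-interest balance is now below €50.00, so the flat €50.00 minimum applies from here.
From month 397 a fixed €50.00 at rate r clears €1,953.50 in 90 more payments. Total: 396 + 90 = 486 months.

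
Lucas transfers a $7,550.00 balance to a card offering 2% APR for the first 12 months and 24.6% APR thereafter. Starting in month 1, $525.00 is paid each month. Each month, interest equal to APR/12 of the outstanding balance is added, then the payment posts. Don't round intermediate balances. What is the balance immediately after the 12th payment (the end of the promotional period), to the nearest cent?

Promo months 1–12 at r₀ = 2%/12 = 0.00166667; months 13+ at r₁ = 24.6%/12 = 0.0205.
After month 12: iterate B ← B·(1+r₀) − $525.00 for 12 months → $1,344.32.

$1,344.32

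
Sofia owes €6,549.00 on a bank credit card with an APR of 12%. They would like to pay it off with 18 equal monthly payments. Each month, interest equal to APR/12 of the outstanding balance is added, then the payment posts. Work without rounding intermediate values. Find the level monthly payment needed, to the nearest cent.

Monthly rate r = 12%/12 = 1% = 0.01.
Level-payment amortization: P = B₀·r / (1 − (1+r)^(−n)) = 6549.00·0.01 / (1 − 1.01^(−18)).
Denominator 1 − (1+r)^(−18) = 0.163982686.
P = 65.49 / 0.163982686 ≈ 399.37.

€399.37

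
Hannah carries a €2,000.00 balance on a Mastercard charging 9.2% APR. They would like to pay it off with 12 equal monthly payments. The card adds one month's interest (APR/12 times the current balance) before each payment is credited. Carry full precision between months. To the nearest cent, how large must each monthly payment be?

€175.09

Monthly rate r = 9.2%/12 = 0.766667% = 0.00766667.
Level-payment amortization: P = B₀·r / (1 − (1+r)^(−n)) = 2000.00·0.00766667 / (1 − 1.00767^(−12)).
Denominator 1 − (1+r)^(−12) = 0.0875747599.
P = 15.3333 / 0.0875747599 ≈ 175.09.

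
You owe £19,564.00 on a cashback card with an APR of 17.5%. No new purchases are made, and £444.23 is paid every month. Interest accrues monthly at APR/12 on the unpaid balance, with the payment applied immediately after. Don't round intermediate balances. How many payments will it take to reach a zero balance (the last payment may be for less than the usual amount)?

Monthly rate r = 17.5%/12 = 1.45833% = 0.0145833.
Recurrence: B ← B·(1+r) − £444.23.
Month 1: interest £285.31; balance after payment £19,405.08.
Month 2: interest £282.99; balance after payment £19,243.84.
Closed form: n = −ln(1 − rB₀/P)/ln(1+r) = −ln(0.35775)/ln(1.01458) ≈ 70.999, so the balance reaches zero during payment 71.

71 months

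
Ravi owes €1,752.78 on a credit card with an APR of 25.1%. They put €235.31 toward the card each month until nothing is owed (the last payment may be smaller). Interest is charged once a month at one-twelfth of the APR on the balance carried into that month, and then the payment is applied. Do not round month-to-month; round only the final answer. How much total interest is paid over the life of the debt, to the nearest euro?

€173

Monthly rate r = 25.1%/12 = 2.09167% = 0.0209167.
Payoff takes n = ⌈−ln(1 − rB₀/P)/ln(1+r)⌉ = ⌈8.182⌉ = 9 payments; the last is €43.14.
Total paid = 8·€235.31 + €43.14 = €1,925.62.
Total interest = total paid − principal = €1,925.62 − €1,752.78 = €172.84.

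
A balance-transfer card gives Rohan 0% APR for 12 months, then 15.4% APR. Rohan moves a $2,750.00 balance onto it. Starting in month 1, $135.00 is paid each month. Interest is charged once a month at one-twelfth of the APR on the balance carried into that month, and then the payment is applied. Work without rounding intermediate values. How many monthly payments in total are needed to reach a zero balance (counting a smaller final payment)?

Promo months 1–12 at r₀ = 0%/12 = 0; months 13+ at r₁ = 15.4%/12 = 0.0128333.
After month 12 (no interest yet): B = $2,750.00 − 12·$135.00 = $1,130.00.
Then at r₁ with $135.00/mo: n₂ = −ln(1 − r₁·B/P)/ln(1+r₁) ≈ 8.91 → 9 more payments.

21 months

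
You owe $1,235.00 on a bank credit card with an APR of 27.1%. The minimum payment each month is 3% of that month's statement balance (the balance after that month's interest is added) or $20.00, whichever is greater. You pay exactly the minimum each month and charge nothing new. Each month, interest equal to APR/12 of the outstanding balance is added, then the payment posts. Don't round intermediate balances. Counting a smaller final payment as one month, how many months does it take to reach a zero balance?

Monthly rate r = 27.1%/12 = 2.25833% = 0.0225833.
While 3% of the post-interest balance exceeds $20.00, each month B ← (B·(1+r))·(1 − 0.03), i.e. B shrinks by the factor (1+r)·0.97 = 0.99191.
This holds for months 1–79. Entering month 80 the balance is $649.88; 3% of the post-interest balance is now below $20.00, so the flat $20.00 minimum applies from here.
From month 80 a fixed $20.00 at rate r clears $649.88 in 60 more payments. Total: 79 + 60 = 139 months.

139 months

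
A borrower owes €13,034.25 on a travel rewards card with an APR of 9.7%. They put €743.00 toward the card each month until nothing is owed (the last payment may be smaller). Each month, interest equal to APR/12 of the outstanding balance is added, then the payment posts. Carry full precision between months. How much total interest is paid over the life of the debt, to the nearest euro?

€1,079

Monthly rate r = 9.7%/12 = 0.808333% = 0.00808333.
Payoff takes n = ⌈−ln(1 − rB₀/P)/ln(1+r)⌉ = ⌈18.995⌉ = 19 payments; the last is €739.01.
Total paid = 18·€743.00 + €739.01 = €14,113.01.
Total interest = total paid − principal = €14,113.01 − €13,034.25 = €1,078.76.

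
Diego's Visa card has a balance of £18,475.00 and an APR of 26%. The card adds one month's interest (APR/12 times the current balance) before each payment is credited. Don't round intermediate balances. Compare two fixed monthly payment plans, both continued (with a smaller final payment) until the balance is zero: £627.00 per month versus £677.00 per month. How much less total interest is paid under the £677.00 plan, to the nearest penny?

£1,498.70

Monthly rate r = 26%/12 = 2.16667% = 0.0216667.
At £627.00/mo: n = ⌈−ln(1 − rB₀/P)/ln(1+r)⌉ = 48 payments (last £289.03); total interest = total paid − £18,475.00 = £11,283.03.
At £677.00/mo: 42 payments (last £502.33); total interest £9,784.33.
Interest saved = £11,283.03 − £9,784.33 = £1,498.70.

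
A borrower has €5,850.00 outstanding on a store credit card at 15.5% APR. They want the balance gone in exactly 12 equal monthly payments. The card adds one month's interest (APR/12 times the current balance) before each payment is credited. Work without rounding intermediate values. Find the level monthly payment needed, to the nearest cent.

€529.39

Monthly rate r = 15.5%/12 = 1.29167% = 0.0129167.
Level-payment amortization: P = B₀·r / (1 − (1+r)^(−n)) = 5850.00·0.0129167 / (1 − 1.01292^(−12)).
Denominator 1 − (1+r)^(−12) = 0.142734405.
P = 75.5625 / 0.142734405 ≈ 529.39.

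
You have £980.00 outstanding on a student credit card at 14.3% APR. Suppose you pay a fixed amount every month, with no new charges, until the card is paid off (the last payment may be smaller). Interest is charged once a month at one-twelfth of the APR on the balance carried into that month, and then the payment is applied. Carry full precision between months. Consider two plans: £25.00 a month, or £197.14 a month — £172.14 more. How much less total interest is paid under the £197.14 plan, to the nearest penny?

£312.08

Monthly rate r = 14.3%/12 = 1.19167% = 0.0119167.
At £25.00/mo: n = ⌈−ln(1 − rB₀/P)/ln(1+r)⌉ = 54 payments (last £3.47); total interest = total paid − £980.00 = £348.47.
At £197.14/mo: 6 payments (last £30.69); total interest £36.39.
Interest saved = £348.47 − £36.39 = £312.08.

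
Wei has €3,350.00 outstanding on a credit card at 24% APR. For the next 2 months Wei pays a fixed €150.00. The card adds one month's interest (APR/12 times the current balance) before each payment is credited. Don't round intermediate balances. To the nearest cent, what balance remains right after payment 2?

Monthly rate r = 24%/12 = 2% = 0.02.
Each month: B ← B·(1+r) − €150.00.
Month 1: interest €67.00; balance after payment €3,267.00.
Month 2: interest €65.34; balance after payment €3,182.34.

€3,182.34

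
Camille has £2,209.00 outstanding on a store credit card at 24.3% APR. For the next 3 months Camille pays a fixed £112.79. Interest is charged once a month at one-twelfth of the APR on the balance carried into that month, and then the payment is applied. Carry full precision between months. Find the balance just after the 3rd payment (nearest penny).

Monthly rate r = 24.3%/12 = 2.025% = 0.02025.
Each month: B ← B·(1+r) − £112.79.
Month 1: interest £44.73; balance after payment £2,140.94.
Month 2: interest £43.35; balance after payment £2,071.51.
Month 3: interest £41.95; balance after payment £2,000.66.

£2,000.66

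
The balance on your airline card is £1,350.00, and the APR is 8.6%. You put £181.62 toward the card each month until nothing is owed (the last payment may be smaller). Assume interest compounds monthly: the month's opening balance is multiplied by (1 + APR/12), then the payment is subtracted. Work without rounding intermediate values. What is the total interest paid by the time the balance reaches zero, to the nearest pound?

£42

Monthly rate r = 8.6%/12 = 0.716667% = 0.00716667.
Payoff takes n = ⌈−ln(1 − rB₀/P)/ln(1+r)⌉ = ⌈7.666⌉ = 8 payments; the last is £121.06.
Total paid = 7·£181.62 + £121.06 = £1,392.40.
Total interest = total paid − principal = £1,392.40 − £1,350.00 = £42.40.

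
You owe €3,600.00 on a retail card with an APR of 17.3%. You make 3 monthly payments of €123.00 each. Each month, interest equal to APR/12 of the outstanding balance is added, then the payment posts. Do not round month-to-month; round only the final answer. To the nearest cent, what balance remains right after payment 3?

Monthly rate r = 17.3%/12 = 1.44167% = 0.0144167.
Each month: B ← B·(1+r) − €123.00.
Month 1: interest €51.90; balance after payment €3,528.90.
Month 2: interest €50.87; balance after payment €3,456.77.
Month 3: interest €49.84; balance after payment €3,383.61.

€3,383.61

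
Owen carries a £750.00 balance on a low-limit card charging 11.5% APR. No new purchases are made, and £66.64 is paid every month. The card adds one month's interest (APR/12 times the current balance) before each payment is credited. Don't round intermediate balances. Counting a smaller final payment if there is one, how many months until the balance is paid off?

12 payments

Monthly rate r = 11.5%/12 = 0.958333% = 0.00958333.
Recurrence: B ← B·(1+r) − £66.64.
Month 1: interest £7.19; balance after payment £690.55.
Month 2: interest £6.62; balance after payment £630.53.
Closed form: n = −ln(1 − rB₀/P)/ln(1+r) = −ln(0.89214)/ln(1.00958) ≈ 11.966, so the balance reaches zero during payment 12.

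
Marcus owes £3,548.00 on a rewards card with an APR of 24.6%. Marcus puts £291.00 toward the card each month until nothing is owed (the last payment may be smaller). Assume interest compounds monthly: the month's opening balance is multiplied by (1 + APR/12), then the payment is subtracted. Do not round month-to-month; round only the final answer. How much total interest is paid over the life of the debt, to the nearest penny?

£576.77

Monthly rate r = 24.6%/12 = 2.05% = 0.0205.
Payoff takes n = ⌈−ln(1 − rB₀/P)/ln(1+r)⌉ = ⌈14.173⌉ = 15 payments; the last is £50.77.
Total paid = 14·£291.00 + £50.77 = £4,124.77.
Total interest = total paid − principal = £4,124.77 − £3,548.00 = £576.77.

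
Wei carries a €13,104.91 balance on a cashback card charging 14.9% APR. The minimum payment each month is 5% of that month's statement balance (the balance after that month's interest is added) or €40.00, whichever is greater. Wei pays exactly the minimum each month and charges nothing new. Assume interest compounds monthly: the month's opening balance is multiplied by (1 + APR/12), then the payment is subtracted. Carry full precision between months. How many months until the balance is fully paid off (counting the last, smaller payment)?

Monthly rate r = 14.9%/12 = 1.24167% = 0.0124167.
While 5% of the post-interest balance exceeds €40.00, each month B ← (B·(1+r))·(1 − 0.05), i.e. B shrinks by the factor (1+r)·0.95 = 0.9618.
This holds for months 1–73. Entering month 74 the balance is €762.93; 5% of the post-interest balance is now below €40.00, so the flat €40.00 minimum applies from here.
From month 74 a fixed €40.00 at rate r clears €762.93 in 22 more payments. Total: 73 + 22 = 95 months.

95 months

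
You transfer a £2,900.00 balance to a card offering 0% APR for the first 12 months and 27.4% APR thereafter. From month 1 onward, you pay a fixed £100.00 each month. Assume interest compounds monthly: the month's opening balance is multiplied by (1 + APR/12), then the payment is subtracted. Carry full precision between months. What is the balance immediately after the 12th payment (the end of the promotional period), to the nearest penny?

Promo months 1–12 at r₀ = 0%/12 = 0; months 13+ at r₁ = 27.4%/12 = 0.0228333.
After month 12 (no interest yet): B = £2,900.00 − 12·£100.00 = £1,700.00.

£1,700.00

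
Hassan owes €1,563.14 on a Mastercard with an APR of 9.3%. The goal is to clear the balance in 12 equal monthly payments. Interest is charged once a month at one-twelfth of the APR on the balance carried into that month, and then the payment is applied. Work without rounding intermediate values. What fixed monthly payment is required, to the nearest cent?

Monthly rate r = 9.3%/12 = 0.775% = 0.00775.
Level-payment amortization: P = B₀·r / (1 − (1+r)^(−n)) = 1563.14·0.00775 / (1 − 1.00775^(−12)).
Denominator 1 − (1+r)^(−12) = 0.0884797566.
P = 12.1143 / 0.0884797566 ≈ 136.92.

€136.92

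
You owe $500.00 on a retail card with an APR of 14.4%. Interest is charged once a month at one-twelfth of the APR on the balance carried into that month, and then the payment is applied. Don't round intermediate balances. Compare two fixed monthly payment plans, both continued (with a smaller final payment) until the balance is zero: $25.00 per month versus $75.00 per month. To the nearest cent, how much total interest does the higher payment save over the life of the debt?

Monthly rate r = 14.4%/12 = 1.2% = 0.012.
At $25.00/mo: n = ⌈−ln(1 − rB₀/P)/ln(1+r)⌉ = 24 payments (last $0.17); total interest = total paid − $500.00 = $75.17.
At $75.00/mo: 7 payments (last $74.26); total interest $24.26.
Interest saved = $75.17 − $24.26 = $50.91.

$50.91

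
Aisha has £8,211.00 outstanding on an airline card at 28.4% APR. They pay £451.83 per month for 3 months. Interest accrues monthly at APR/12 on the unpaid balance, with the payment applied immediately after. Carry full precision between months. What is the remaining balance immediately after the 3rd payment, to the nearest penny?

Monthly rate r = 28.4%/12 = 2.36667% = 0.0236667.
Each month: B ← B·(1+r) − £451.83.
Month 1: interest £194.33; balance after payment £7,953.50.
Month 2: interest £188.23; balance after payment £7,689.90.
Month 3: interest £181.99; balance after payment £7,420.06.

£7,420.06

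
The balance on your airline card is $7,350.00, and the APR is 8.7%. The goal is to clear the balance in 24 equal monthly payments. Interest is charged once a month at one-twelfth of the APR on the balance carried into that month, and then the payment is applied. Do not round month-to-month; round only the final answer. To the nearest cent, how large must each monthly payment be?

Monthly rate r = 8.7%/12 = 0.725% = 0.00725.
Level-payment amortization: P = B₀·r / (1 − (1+r)^(−n)) = 7350.00·0.00725 / (1 − 1.00725^(−24)).
Denominator 1 − (1+r)^(−24) = 0.159175467.
P = 53.2875 / 0.159175467 ≈ 334.77.

$334.77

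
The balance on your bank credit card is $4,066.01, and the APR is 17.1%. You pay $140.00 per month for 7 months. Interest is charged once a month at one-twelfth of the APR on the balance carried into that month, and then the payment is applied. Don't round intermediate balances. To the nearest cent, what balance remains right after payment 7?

Monthly rate r = 17.1%/12 = 1.425% = 0.01425.
Each month: B ← B·(1+r) − $140.00.
Month 1: interest $57.94; balance after payment $3,983.95.
Month 2: interest $56.77; balance after payment $3,900.72.
Month 3: interest $55.59; balance after payment $3,816.31.
Month 4: interest $54.38; balance after payment $3,730.69.
Month 5: interest $53.16; balance after payment $3,643.85.
Month 6: interest $51.92; balance after payment $3,555.78.
Month 7: interest $50.67; balance after payment $3,466.45.

$3,466.45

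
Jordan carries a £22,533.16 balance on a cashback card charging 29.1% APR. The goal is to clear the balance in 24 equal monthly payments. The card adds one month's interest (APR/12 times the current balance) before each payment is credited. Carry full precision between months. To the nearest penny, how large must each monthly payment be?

£1,249.48

Monthly rate r = 29.1%/12 = 2.425% = 0.02425.
Level-payment amortization: P = B₀·r / (1 − (1+r)^(−n)) = 22533.16·0.02425 / (1 − 1.02425^(−24)).
Denominator 1 − (1+r)^(−24) = 0.437326247.
P = 546.429 / 0.437326247 ≈ 1249.48.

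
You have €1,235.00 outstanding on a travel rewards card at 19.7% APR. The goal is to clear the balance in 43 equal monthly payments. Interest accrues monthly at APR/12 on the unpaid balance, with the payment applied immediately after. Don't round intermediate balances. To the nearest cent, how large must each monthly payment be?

Monthly rate r = 19.7%/12 = 1.64167% = 0.0164167.
Level-payment amortization: P = B₀·r / (1 − (1+r)^(−n)) = 1235.00·0.0164167 / (1 − 1.01642^(−43)).
Denominator 1 − (1+r)^(−43) = 0.503506513.
P = 20.2746 / 0.503506513 ≈ 40.27.

€40.27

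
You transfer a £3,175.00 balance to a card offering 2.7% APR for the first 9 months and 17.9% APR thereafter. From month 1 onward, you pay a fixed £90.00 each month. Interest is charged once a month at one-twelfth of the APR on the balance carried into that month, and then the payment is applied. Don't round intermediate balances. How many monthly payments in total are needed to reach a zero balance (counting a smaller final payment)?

Promo months 1–9 at r₀ = 2.7%/12 = 0.00225; months 10+ at r₁ = 17.9%/12 = 0.0149167.
After month 9: iterate B ← B·(1+r₀) − £90.00 for 9 months → £2,422.55.
Then at r₁ with £90.00/mo: n₂ = −ln(1 − r₁·B/P)/ln(1+r₁) ≈ 34.67 → 35 more payments.

44 payments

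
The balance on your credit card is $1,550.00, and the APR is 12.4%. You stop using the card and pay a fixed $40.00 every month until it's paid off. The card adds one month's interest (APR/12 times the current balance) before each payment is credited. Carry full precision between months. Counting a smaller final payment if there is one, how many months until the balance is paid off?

Monthly rate r = 12.4%/12 = 1.03333% = 0.0103333.
Recurrence: B ← B·(1+r) − $40.00.
Month 1: interest $16.02; balance after payment $1,526.02.
Month 2: interest $15.77; balance after payment $1,501.79.
Closed form: n = −ln(1 − rB₀/P)/ln(1+r) = −ln(0.59958)/ln(1.01033) ≈ 49.757, so the balance reaches zero during payment 50.

50 payments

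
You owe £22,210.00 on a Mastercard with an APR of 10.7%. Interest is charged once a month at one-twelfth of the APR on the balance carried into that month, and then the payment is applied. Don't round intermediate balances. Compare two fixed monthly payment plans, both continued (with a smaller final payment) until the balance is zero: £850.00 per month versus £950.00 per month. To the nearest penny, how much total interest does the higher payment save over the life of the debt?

Monthly rate r = 10.7%/12 = 0.891667% = 0.00891667.
At £850.00/mo: n = ⌈−ln(1 − rB₀/P)/ln(1+r)⌉ = 30 payments (last £748.65); total interest = total paid − £22,210.00 = £3,188.65.
At £950.00/mo: 27 payments (last £318.98); total interest £2,808.98.
Interest saved = £3,188.65 − £2,808.98 = £379.67.

£379.67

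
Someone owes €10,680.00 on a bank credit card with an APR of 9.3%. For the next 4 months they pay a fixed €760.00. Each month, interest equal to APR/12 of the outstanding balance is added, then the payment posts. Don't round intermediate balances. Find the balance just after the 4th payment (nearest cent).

Monthly rate r = 9.3%/12 = 0.775% = 0.00775.
Each month: B ← B·(1+r) − €760.00.
Month 1: interest €82.77; balance after payment €10,002.77.
Month 2: interest €77.52; balance after payment €9,320.29.
Month 3: interest €72.23; balance after payment €8,632.52.
Month 4: interest €66.90; balance after payment €7,939.43.

€7,939.43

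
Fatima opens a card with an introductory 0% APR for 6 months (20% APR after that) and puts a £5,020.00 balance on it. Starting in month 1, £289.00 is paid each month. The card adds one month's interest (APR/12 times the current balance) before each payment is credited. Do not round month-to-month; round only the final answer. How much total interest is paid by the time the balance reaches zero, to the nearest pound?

£388

Promo months 1–6 at r₀ = 0%/12 = 0; months 7+ at r₁ = 20%/12 = 0.0166667.
After month 6 (no interest yet): B = £5,020.00 − 6·£289.00 = £3,286.00.
Then at r₁ with £289.00/mo: n₂ = −ln(1 − r₁·B/P)/ln(1+r₁) ≈ 12.71 → 13 more payments.
Total paid = 18·£289.00 + £206.06 = £5,408.06; interest = £5,408.06 − £5,020.00 = £388.06.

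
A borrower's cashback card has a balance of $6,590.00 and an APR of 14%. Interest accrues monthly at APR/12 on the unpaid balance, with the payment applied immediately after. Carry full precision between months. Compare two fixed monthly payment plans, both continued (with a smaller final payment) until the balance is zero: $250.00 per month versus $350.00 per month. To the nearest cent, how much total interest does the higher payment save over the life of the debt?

$436.23

Monthly rate r = 14%/12 = 1.16667% = 0.0116667.
At $250.00/mo: n = ⌈−ln(1 − rB₀/P)/ln(1+r)⌉ = 32 payments (last $171.06); total interest = total paid − $6,590.00 = $1,331.06.
At $350.00/mo: 22 payments (last $134.83); total interest $894.83.
Interest saved = $1,331.06 − $894.83 = $436.23.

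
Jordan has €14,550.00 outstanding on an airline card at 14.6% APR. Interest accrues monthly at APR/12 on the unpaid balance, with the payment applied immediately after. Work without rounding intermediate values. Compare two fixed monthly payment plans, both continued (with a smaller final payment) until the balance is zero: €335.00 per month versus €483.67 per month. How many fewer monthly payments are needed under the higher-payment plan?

25 fewer payments

Monthly rate r = 14.6%/12 = 1.21667% = 0.0121667.
At €335.00/mo: n = ⌈−ln(1 − rB₀/P)/ln(1+r)⌉ = 63 payments (last €53.25); total interest = total paid − €14,550.00 = €6,273.25.
At €483.67/mo: 38 payments (last €331.07); total interest €3,676.86.
Payments saved = 63 − 38 = 25.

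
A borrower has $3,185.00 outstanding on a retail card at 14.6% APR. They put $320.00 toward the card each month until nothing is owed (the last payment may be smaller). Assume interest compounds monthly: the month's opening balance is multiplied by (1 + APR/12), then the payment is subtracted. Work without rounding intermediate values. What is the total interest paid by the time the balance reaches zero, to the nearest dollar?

$231

Monthly rate r = 14.6%/12 = 1.21667% = 0.0121667.
Payoff takes n = ⌈−ln(1 − rB₀/P)/ln(1+r)⌉ = ⌈10.674⌉ = 11 payments; the last is $216.02.
Total paid = 10·$320.00 + $216.02 = $3,416.02.
Total interest = total paid − principal = $3,416.02 − $3,185.00 = $231.02.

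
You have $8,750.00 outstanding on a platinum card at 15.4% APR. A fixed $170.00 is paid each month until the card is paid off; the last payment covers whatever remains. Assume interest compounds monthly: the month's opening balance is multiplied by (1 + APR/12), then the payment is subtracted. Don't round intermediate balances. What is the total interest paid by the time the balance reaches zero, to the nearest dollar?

Monthly rate r = 15.4%/12 = 1.28333% = 0.0128333.
Payoff takes n = ⌈−ln(1 − rB₀/P)/ln(1+r)⌉ = ⌈84.726⌉ = 85 payments; the last is $123.60.
Total paid = 84·$170.00 + $123.60 = $14,403.60.
Total interest = total paid − principal = $14,403.60 − $8,750.00 = $5,653.60.

$5,654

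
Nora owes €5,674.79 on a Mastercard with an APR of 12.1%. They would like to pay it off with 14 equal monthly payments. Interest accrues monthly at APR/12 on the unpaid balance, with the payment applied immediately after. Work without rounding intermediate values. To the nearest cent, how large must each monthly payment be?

Monthly rate r = 12.1%/12 = 1.00833% = 0.0100833.
Level-payment amortization: P = B₀·r / (1 − (1+r)^(−n)) = 5674.79·0.0100833 / (1 − 1.01008^(−14)).
Denominator 1 − (1+r)^(−14) = 0.131041317.
P = 57.2208 / 0.131041317 ≈ 436.66.

€436.66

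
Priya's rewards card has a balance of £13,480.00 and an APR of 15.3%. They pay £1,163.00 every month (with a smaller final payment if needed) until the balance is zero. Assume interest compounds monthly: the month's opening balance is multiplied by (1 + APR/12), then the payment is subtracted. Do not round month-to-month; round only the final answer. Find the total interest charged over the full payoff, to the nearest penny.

Monthly rate r = 15.3%/12 = 1.275% = 0.01275.
Payoff takes n = ⌈−ln(1 − rB₀/P)/ln(1+r)⌉ = ⌈12.622⌉ = 13 payments; the last is £725.05.
Total paid = 12·£1,163.00 + £725.05 = £14,681.05.
Total interest = total paid − principal = £14,681.05 − £13,480.00 = £1,201.05.

£1,201.05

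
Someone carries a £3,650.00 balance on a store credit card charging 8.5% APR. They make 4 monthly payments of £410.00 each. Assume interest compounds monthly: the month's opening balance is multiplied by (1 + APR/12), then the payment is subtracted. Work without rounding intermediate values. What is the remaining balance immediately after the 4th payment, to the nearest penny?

Monthly rate r = 8.5%/12 = 0.708333% = 0.00708333.
Each month: B ← B·(1+r) − £410.00.
Month 1: interest £25.85; balance after payment £3,265.85.
Month 2: interest £23.13; balance after payment £2,878.99.
Month 3: interest £20.39; balance after payment £2,489.38.
Month 4: interest £17.63; balance after payment £2,097.01.

£2,097.01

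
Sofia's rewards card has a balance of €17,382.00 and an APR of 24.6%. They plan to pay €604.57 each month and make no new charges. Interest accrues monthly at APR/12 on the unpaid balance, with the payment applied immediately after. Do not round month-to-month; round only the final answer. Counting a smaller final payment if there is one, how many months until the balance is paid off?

Monthly rate r = 24.6%/12 = 2.05% = 0.0205.
Recurrence: B ← B·(1+r) − €604.57.
Month 1: interest €356.33; balance after payment €17,133.76.
Month 2: interest €351.24; balance after payment €16,880.43.
Closed form: n = −ln(1 − rB₀/P)/ln(1+r) = −ln(0.4106)/ln(1.0205) ≈ 43.864, so the balance reaches zero during payment 44.

44 months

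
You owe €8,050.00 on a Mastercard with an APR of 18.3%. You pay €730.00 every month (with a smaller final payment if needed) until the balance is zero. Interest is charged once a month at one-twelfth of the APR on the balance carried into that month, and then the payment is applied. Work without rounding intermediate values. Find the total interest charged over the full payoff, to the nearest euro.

Monthly rate r = 18.3%/12 = 1.525% = 0.01525.
Payoff takes n = ⌈−ln(1 − rB₀/P)/ln(1+r)⌉ = ⌈12.166⌉ = 13 payments; the last is €121.63.
Total paid = 12·€730.00 + €121.63 = €8,881.63.
Total interest = total paid − principal = €8,881.63 − €8,050.00 = €831.63.

€832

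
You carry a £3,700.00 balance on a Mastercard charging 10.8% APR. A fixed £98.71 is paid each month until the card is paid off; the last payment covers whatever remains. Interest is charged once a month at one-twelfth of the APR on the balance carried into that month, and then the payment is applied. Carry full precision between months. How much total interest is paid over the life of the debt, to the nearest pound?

Monthly rate r = 10.8%/12 = 0.9% = 0.009.
Payoff takes n = ⌈−ln(1 − rB₀/P)/ln(1+r)⌉ = ⌈45.929⌉ = 46 payments; the last is £91.72.
Total paid = 45·£98.71 + £91.72 = £4,533.67.
Total interest = total paid − principal = £4,533.67 − £3,700.00 = £833.67.

£834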